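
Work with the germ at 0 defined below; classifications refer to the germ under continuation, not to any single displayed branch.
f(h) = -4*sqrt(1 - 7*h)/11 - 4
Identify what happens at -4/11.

There is no denominator, hence no pole anywhere.
Branch term sqrt(1 - h/(1/7)): argument at -4/11 is 39/11, nonzero, so -4/11 is not its branch point (a point on a principal cut is still regular for the continued germ).
So the germ continues analytically to -4/11.

The point is a regular point.


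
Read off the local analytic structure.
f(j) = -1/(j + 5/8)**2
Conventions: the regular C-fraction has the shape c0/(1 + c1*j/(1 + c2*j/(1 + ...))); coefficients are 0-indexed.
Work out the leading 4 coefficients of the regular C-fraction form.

Taylor coefficients (expand at 0): a_0 = -64/25, a_1 = 1024/125, a_2 = -12288/625, a_3 = 131072/3125.
c0 = a_0 = -64/25. Peel one level at a time: if S = 1 + c*j/S' with S'(0) = 1, then c is the j-coefficient of S and S' = c*j/(S - 1).
S_1 = c0/f = 1 + (16/5)*j + (64/25)*j^2 + ...; c1 = 16/5.
S_2 = c1*j/(S_1 - 1) = 1 + (-4/5)*j + (16/25)*j^2 + ...; c2 = -4/5.
S_3 = c2*j/(S_2 - 1) = 1 + (4/5)*j + ...; c3 = 4/5.

The regular C-fraction coefficients are [-64/25, 16/5, -4/5, 4/5].


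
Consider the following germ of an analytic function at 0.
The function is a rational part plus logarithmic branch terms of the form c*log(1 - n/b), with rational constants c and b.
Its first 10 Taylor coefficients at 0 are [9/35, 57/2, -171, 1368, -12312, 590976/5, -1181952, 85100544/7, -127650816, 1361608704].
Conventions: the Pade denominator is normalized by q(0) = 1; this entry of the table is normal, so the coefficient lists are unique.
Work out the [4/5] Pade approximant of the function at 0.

The Pade approximant has numerator coefficients [9/35, 8424063/238798, 76403471/119399, 3079680504/835793, 4980516504/835793]; denominator coefficients [1, 1348600/51171, 3966000/17057, 91353600/119399, 79862400/119399, -1575936/17057].

Taylor coefficients needed (read off): a_0 = 9/35, a_1 = 57/2, a_2 = -171, a_3 = 1368, a_4 = -12312, a_5 = 590976/5, a_6 = -1181952, a_7 = 85100544/7, a_8 = -127650816, a_9 = 1361608704.
Write the denominator as Q(n) = 1 + q1*n + q2*n^2 + q3*n^3 + q4*n^4 + q5*n^5. Requiring Q*f - P = O(n^10) with deg P <= 4 kills the coefficients of n^5..n^9 in Q*f:
  n^5: a_5 + q1*a_4 + q2*a_3 + q3*a_2 + q4*a_1 + q5*a_0 = 0, i.e. 590976/5 + (-12312)*q1 + (1368)*q2 + (-171)*q3 + (57/2)*q4 + (9/35)*q5 = 0.
  n^6: a_6 + q1*a_5 + q2*a_4 + q3*a_3 + q4*a_2 + q5*a_1 = 0, i.e. -1181952 + (590976/5)*q1 + (-12312)*q2 + (1368)*q3 + (-171)*q4 + (57/2)*q5 = 0.
  n^7: a_7 + q1*a_6 + q2*a_5 + q3*a_4 + q4*a_3 + q5*a_2 = 0, i.e. 85100544/7 + (-1181952)*q1 + (590976/5)*q2 + (-12312)*q3 + (1368)*q4 + (-171)*q5 = 0.
  n^8: a_8 + q1*a_7 + q2*a_6 + q3*a_5 + q4*a_4 + q5*a_3 = 0, i.e. -127650816 + (85100544/7)*q1 + (-1181952)*q2 + (590976/5)*q3 + (-12312)*q4 + (1368)*q5 = 0.
  n^9: a_9 + q1*a_8 + q2*a_7 + q3*a_6 + q4*a_5 + q5*a_4 = 0, i.e. 1361608704 + (-127650816)*q1 + (85100544/7)*q2 + (-1181952)*q3 + (590976/5)*q4 + (-12312)*q5 = 0.
Solving this linear system: q1 = 1348600/51171, q2 = 3966000/17057, q3 = 91353600/119399, q4 = 79862400/119399, q5 = -1575936/17057.
The numerator is Q*f truncated at degree 4: P0 = a_0 = 9/35; P1 = a_1 + q1*a_0 = 8424063/238798; P2 = a_2 + q1*a_1 + q2*a_0 = 76403471/119399; P3 = a_3 + q1*a_2 + q2*a_1 + q3*a_0 = 3079680504/835793; P4 = a_4 + q1*a_3 + q2*a_2 + q3*a_1 + q4*a_0 = 4980516504/835793.


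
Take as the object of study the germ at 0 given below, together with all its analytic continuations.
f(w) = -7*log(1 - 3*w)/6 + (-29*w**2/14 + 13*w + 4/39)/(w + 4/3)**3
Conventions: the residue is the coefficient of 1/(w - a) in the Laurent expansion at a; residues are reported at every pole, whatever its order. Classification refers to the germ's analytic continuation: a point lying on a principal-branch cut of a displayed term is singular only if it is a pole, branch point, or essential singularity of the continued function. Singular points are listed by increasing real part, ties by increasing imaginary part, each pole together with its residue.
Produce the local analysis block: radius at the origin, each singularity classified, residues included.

Denominator factor (w + 4/3)^3: pole of order 3 at -4/3, modulus 4/3.
Branch term (-7/6)*log(1 - w/(1/3)): its argument vanishes at w = 1/3, a logarithmic branch point, modulus 1/3.
The radius of convergence is the smallest modulus among the singular points: 1/3.
The branch term is analytic at -4/3 and contributes nothing to the residue; only the rational part matters.
At the order-3 pole -4/3 set g(w) = (w - (-4/3))^3*(rational part) = -29*w**2/14 + 13*w + 4/39.
Order-3 pole: residue = g''(a)/2; g''(-4/3) = -29/7, so the residue is -29/14.
List the singular points by increasing real part (a conjugate pair: the negative imaginary part first).

Radius of convergence at 0: 1/3.
At -4/3: a pole of order 3; residue -29/14.
At 1/3: a logarithmic branch point.


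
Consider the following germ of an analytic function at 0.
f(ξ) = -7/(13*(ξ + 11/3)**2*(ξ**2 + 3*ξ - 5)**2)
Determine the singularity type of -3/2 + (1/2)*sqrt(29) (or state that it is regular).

The point is a pole of order 2.

The denominator factor ξ**2 + 3*ξ - 5 vanishes at -3/2 + (1/2)*sqrt(29) and appears to the power 2; the numerator there equals -7/13, nonzero, and no other factor vanishes.
Hence a pole whose order is the multiplicity, 2.


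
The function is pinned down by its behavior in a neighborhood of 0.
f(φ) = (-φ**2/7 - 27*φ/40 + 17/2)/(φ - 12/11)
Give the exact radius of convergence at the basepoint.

The radius of convergence is 12/11.

Denominator factor (φ - 12/11): pole of order 1 at 12/11, modulus 12/11.
The radius of convergence is the smallest modulus among the singular points: 12/11.


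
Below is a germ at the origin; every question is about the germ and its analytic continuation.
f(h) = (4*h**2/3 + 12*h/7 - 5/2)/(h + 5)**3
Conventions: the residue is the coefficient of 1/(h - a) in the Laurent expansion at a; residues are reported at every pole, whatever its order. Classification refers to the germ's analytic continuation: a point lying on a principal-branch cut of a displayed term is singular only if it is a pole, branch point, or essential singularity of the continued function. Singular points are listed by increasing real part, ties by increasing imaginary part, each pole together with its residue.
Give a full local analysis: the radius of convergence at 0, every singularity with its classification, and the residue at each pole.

Radius of convergence at 0: 5.
At -5: a pole of order 3; residue 4/3.

Denominator factor (h + 5)^3: pole of order 3 at -5, modulus 5.
The radius of convergence is the smallest modulus among the singular points: 5.
At the order-3 pole -5 set g(h) = (h - (-5))^3*f(h) = 4*h**2/3 + 12*h/7 - 5/2.
Order-3 pole: residue = g''(a)/2; g''(-5) = 8/3, so the residue is 4/3.


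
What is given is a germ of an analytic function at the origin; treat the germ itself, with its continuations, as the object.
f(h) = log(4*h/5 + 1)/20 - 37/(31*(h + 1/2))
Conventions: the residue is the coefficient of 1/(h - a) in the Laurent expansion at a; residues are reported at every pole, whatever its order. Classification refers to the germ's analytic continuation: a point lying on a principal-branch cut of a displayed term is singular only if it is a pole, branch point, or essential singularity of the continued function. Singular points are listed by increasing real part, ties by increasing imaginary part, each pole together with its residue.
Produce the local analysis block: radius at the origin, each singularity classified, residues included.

Denominator factor (h + 1/2): pole of order 1 at -1/2, modulus 1/2.
Branch term (1/20)*log(1 - h/(-5/4)): its argument vanishes at h = -5/4, a logarithmic branch point, modulus 5/4.
The radius of convergence is the smallest modulus among the singular points: 1/2.
The branch term is analytic at -1/2 and contributes nothing to the residue; only the rational part matters.
At the order-1 pole -1/2 set g(h) = (h - (-1/2))*(rational part) = -37/31.
Simple pole: residue = g(a) at a = -1/2, which is -37/31.
List the singular points by increasing real part (a conjugate pair: the negative imaginary part first).

Radius of convergence at 0: 1/2.
At -5/4: a logarithmic branch point.
At -1/2: a pole of order 1; residue -37/31.


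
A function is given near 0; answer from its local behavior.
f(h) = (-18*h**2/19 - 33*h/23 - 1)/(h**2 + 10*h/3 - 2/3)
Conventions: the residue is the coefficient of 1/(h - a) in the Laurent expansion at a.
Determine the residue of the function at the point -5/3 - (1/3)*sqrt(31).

The factor h**2 + 10*h/3 - 2/3 splits as (h - a)(h - a') with a = -5/3 - (1/3)*sqrt(31), a' = -5/3 + (1/3)*sqrt(31). At the order-1 pole a set g(h) = (h - a)*f(h) = [-18*h**2/19 - 33*h/23 - 1] / (h - a').
Simple pole: residue = g(a) at a = -5/3 - (1/3)*sqrt(31), which is 753/874 + (2952/13547)*sqrt(31).

The residue is 753/874 + (2952/13547)*sqrt(31).


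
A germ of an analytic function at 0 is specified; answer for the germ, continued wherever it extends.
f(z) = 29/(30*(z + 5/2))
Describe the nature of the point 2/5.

Denominator factors: z + 5/2 = 29/10 at z = 2/5 — none vanishes.
So the germ continues analytically to 2/5.

The point is a regular point.


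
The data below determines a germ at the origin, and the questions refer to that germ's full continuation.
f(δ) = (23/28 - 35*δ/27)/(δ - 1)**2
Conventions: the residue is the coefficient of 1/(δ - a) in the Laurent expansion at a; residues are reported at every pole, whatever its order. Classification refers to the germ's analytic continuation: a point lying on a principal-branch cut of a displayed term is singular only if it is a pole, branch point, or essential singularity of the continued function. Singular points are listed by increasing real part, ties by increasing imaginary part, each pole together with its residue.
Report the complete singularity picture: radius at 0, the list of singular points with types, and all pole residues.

Radius of convergence at 0: 1.
At 1: a pole of order 2; residue -35/27.

Denominator factor (δ - 1)^2: pole of order 2 at 1, modulus 1.
The radius of convergence is the smallest modulus among the singular points: 1.
At the order-2 pole 1 set g(δ) = (δ - (1))^2*f(δ) = 23/28 - 35*δ/27.
Order-2 pole: residue = g'(a); g'(1) = -35/27, so the residue is -35/27.


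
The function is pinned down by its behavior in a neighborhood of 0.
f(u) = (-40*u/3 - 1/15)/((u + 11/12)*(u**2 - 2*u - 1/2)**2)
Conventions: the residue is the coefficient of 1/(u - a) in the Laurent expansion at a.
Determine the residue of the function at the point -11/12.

At the order-1 pole -11/12 set g(u) = (u - (-11/12))*f(u) = (-40*u/3 - 1/15)/(u**2 - 2*u - 1/2)**2.
Simple pole: residue = g(a) at a = -11/12, which is 1260288/489845.

The residue is 1260288/489845.


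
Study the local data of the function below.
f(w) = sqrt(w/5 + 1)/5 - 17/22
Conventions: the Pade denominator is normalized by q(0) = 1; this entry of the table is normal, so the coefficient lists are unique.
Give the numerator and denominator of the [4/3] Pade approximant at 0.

Taylor coefficients needed (expand at 0): a_0 = -63/110, a_1 = 1/50, a_2 = -1/1000, a_3 = 1/10000, a_4 = -1/80000, a_5 = 7/4000000, a_6 = -21/80000000, a_7 = 33/800000000.
Write the denominator as Q(w) = 1 + q1*w + q2*w^2 + q3*w^3. Requiring Q*f - P = O(w^8) with deg P <= 4 kills the coefficients of w^5..w^7 in Q*f:
  w^5: a_5 + q1*a_4 + q2*a_3 + q3*a_2 = 0, i.e. 7/4000000 + (-1/80000)*q1 + (1/10000)*q2 + (-1/1000)*q3 = 0.
  w^6: a_6 + q1*a_5 + q2*a_4 + q3*a_3 = 0, i.e. -21/80000000 + (7/4000000)*q1 + (-1/80000)*q2 + (1/10000)*q3 = 0.
  w^7: a_7 + q1*a_6 + q2*a_5 + q3*a_4 = 0, i.e. 33/800000000 + (-21/80000000)*q1 + (7/4000000)*q2 + (-1/80000)*q3 = 0.
Solving this linear system: q1 = 3/10, q2 = 1/40, q3 = 1/2000.
The numerator is Q*f truncated at degree 4: P0 = a_0 = -63/110; P1 = a_1 + q1*a_0 = -167/1100; P2 = a_2 + q1*a_1 + q2*a_0 = -41/4400; P3 = a_3 + q1*a_2 + q2*a_1 + q3*a_0 = 3/220000; P4 = a_4 + q1*a_3 + q2*a_2 + q3*a_1 = 1/400000.

The Pade approximant has numerator coefficients [-63/110, -167/1100, -41/4400, 3/220000, 1/400000]; denominator coefficients [1, 3/10, 1/40, 1/2000].


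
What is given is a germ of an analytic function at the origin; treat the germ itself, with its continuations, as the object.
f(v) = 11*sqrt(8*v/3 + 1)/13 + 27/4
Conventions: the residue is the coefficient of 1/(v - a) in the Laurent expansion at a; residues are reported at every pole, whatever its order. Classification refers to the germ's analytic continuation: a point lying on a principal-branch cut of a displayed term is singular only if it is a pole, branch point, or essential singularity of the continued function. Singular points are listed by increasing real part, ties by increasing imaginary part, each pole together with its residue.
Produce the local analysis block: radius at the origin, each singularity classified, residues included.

Radius of convergence at 0: 3/8.
At -3/8: an algebraic (square-root) branch point.

Branch term (11/13)*sqrt(1 - v/(-3/8)): its argument vanishes at v = -3/8, a square-root branch point, modulus 3/8.
The radius of convergence is the smallest modulus among the singular points: 3/8.


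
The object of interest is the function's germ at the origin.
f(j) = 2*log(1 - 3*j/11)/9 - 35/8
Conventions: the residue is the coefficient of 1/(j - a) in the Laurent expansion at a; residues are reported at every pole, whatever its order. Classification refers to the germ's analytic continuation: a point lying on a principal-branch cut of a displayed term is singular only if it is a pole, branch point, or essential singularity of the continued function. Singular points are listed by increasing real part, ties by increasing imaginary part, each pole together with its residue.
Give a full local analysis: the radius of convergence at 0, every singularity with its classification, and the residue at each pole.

Branch term (2/9)*log(1 - j/(11/3)): its argument vanishes at j = 11/3, a logarithmic branch point, modulus 11/3.
The radius of convergence is the smallest modulus among the singular points: 11/3.

Radius of convergence at 0: 11/3.
At 11/3: a logarithmic branch point.


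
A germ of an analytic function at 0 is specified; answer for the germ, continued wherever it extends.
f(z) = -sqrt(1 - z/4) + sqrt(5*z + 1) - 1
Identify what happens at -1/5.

The term (1)*sqrt(1 - z/(-1/5)) has argument 1 - -1/5/(-1/5) = 0 at -1/5: a square-root (algebraic, two-sheeted) branch point; the remaining terms are analytic or single-valued there.

The point is an algebraic (square-root) branch point.


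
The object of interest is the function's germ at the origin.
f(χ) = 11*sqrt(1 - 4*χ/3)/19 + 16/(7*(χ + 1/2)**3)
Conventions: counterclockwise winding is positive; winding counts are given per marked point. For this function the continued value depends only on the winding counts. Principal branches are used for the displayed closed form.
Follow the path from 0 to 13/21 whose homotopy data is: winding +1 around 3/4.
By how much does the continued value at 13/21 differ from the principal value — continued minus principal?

The rational part is single-valued and drops out of the difference; each branch term changes only by its own monodromy.
(11/19)*sqrt(1 - χ/(3/4)): winding +1 is odd, the square root flips sign, contributing -2*(11/19)*sqrt(1 - (13/21)/(3/4)) = -2*(11/19)*sqrt(11/63) = -(22/399)*sqrt(77).
Summing the contributions at χ = 13/21 gives -(22/399)*sqrt(77).

Continued minus principal equals -(22/399)*sqrt(77).


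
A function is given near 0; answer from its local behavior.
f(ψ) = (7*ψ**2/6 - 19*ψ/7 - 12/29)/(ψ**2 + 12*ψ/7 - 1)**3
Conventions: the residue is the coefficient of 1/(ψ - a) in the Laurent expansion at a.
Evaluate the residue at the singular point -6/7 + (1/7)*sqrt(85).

The residue is (18382399/1709724000)*sqrt(85).

The factor ψ**2 + 12*ψ/7 - 1 splits as (ψ - a)(ψ - a') with a = -6/7 + (1/7)*sqrt(85), a' = -6/7 - (1/7)*sqrt(85). At the order-3 pole a set g(ψ) = (ψ - a)^3*f(ψ) = [7*ψ**2/6 - 19*ψ/7 - 12/29] / (ψ - a')^3.
Order-3 pole: residue = g''(a)/2; g''(-6/7 + (1/7)*sqrt(85)) = (18382399/854862000)*sqrt(85), so the residue is (18382399/1709724000)*sqrt(85).


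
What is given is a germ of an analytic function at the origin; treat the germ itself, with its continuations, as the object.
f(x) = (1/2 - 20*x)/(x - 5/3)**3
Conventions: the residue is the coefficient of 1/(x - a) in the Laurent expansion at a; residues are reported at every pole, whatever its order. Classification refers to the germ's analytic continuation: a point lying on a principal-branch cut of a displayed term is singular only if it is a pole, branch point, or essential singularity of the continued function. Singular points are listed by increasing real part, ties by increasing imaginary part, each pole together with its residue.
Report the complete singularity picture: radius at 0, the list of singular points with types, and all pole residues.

Denominator factor (x - 5/3)^3: pole of order 3 at 5/3, modulus 5/3.
The radius of convergence is the smallest modulus among the singular points: 5/3.
At the order-3 pole 5/3 set g(x) = (x - (5/3))^3*f(x) = 1/2 - 20*x.
Order-3 pole: residue = g''(a)/2; g''(5/3) = 0, so the residue is 0.

Radius of convergence at 0: 5/3.
At 5/3: a pole of order 3; residue 0.


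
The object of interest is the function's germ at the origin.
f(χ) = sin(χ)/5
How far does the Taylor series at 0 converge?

The radius of convergence is infinite.

The factor sin(χ) is entire and contributes no finite singular point.
The polynomial part has no poles.
No finite singular points: the Taylor series at 0 converges everywhere.


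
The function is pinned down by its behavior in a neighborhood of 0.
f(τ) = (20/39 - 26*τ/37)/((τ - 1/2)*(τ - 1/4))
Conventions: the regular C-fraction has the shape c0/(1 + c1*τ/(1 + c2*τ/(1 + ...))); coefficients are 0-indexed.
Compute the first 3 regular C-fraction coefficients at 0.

The regular C-fraction coefficients are [160/39, -1713/370, 226709/633810].

Taylor coefficients (expand at 0): a_0 = 160/39, a_1 = 9136/481, a_2 = 117088/1443.
c0 = a_0 = 160/39. Peel one level at a time: if S = 1 + c*τ/S' with S'(0) = 1, then c is the τ-coefficient of S and S' = c*τ/(S - 1).
S_1 = c0/f = 1 + (-1713/370)*τ + (226709/136900)*τ^2 + ...; c1 = -1713/370.
S_2 = c1*τ/(S_1 - 1) = 1 + (226709/633810)*τ + ...; c2 = 226709/633810.


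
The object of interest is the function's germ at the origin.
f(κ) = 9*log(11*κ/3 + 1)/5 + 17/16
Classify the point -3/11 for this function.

The term (9/5)*log(1 - κ/(-3/11)) has argument 1 - -3/11/(-3/11) = 0 at -3/11: a logarithmic (infinitely-sheeted) branch point; the remaining terms are analytic or single-valued there.

The point is a logarithmic branch point.


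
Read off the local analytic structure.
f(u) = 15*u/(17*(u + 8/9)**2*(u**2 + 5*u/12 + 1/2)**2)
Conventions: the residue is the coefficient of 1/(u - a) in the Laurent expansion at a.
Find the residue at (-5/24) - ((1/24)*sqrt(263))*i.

The residue is (47829690/56235133) + ((4987781550/228807524381)*sqrt(263))*i.


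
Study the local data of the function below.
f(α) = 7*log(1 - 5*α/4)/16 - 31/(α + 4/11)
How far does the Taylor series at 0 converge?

The radius of convergence is 4/11.

Denominator factor (α + 4/11): pole of order 1 at -4/11, modulus 4/11.
Branch term (7/16)*log(1 - α/(4/5)): its argument vanishes at α = 4/5, a logarithmic branch point, modulus 4/5.
The radius of convergence is the smallest modulus among the singular points: 4/11.


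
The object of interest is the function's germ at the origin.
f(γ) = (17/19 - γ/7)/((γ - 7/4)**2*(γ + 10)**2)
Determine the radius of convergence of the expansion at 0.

Denominator factor (γ - 7/4)^2: pole of order 2 at 7/4, modulus 7/4.
Denominator factor (γ + 10)^2: pole of order 2 at -10, modulus 10.
The radius of convergence is the smallest modulus among the singular points: 7/4.

The radius of convergence is 7/4.


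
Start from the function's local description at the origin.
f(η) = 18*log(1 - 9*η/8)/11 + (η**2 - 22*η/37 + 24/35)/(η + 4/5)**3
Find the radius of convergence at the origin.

The radius of convergence is 4/5.

Denominator factor (η + 4/5)^3: pole of order 3 at -4/5, modulus 4/5.
Branch term (18/11)*log(1 - η/(8/9)): its argument vanishes at η = 8/9, a logarithmic branch point, modulus 8/9.
The radius of convergence is the smallest modulus among the singular points: 4/5.


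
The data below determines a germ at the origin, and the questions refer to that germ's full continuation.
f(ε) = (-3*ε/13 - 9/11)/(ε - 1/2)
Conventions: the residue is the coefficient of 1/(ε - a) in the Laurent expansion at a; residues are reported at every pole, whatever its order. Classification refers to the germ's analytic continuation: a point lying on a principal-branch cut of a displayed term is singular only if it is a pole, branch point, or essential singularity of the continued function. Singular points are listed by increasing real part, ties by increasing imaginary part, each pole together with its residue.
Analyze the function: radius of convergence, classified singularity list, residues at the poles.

Radius of convergence at 0: 1/2.
At 1/2: a pole of order 1; residue -267/286.

Denominator factor (ε - 1/2): pole of order 1 at 1/2, modulus 1/2.
The radius of convergence is the smallest modulus among the singular points: 1/2.
At the order-1 pole 1/2 set g(ε) = (ε - (1/2))*f(ε) = -3*ε/13 - 9/11.
Simple pole: residue = g(a) at a = 1/2, which is -267/286.


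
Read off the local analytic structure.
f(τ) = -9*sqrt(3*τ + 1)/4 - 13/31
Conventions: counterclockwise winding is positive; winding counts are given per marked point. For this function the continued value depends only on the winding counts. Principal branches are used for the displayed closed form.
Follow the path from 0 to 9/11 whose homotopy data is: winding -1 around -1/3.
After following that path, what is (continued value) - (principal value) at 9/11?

Continued minus principal equals (9/22)*sqrt(418).

The rational part is single-valued and drops out of the difference; each branch term changes only by its own monodromy.
(-9/4)*sqrt(1 - τ/(-1/3)): winding -1 is odd, the square root flips sign, contributing -2*(-9/4)*sqrt(1 - (9/11)/(-1/3)) = -2*(-9/4)*sqrt(38/11) = (9/22)*sqrt(418).
Summing the contributions at τ = 9/11 gives (9/22)*sqrt(418).


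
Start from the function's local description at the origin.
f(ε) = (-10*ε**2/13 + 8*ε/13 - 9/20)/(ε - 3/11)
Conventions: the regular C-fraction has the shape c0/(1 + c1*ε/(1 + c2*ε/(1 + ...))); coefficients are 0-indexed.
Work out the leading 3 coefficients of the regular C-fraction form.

Taylor coefficients (expand at 0): a_0 = 33/20, a_1 = 2959/780, a_2 = 39149/2340.
c0 = a_0 = 33/20. Peel one level at a time: if S = 1 + c*ε/S' with S'(0) = 1, then c is the ε-coefficient of S and S' = c*ε/(S - 1).
S_1 = c0/f = 1 + (-269/117)*ε + (-66440/13689)*ε^2 + ...; c1 = -269/117.
S_2 = c1*ε/(S_1 - 1) = 1 + (-66440/31473)*ε + ...; c2 = -66440/31473.

The regular C-fraction coefficients are [33/20, -269/117, -66440/31473].


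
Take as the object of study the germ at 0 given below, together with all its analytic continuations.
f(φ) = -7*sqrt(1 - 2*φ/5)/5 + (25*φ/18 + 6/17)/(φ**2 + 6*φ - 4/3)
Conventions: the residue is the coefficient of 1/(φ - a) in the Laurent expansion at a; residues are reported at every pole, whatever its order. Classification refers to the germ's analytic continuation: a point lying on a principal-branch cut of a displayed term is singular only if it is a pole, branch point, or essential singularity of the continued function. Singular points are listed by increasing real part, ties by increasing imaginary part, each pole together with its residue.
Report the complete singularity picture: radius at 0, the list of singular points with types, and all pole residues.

Radius of convergence at 0: -3 + (1/3)*sqrt(93).
At -3 - (1/3)*sqrt(93): a pole of order 1; residue 25/36 + (389/6324)*sqrt(93).
At -3 + (1/3)*sqrt(93): a pole of order 1; residue 25/36 - (389/6324)*sqrt(93).
At 5/2: an algebraic (square-root) branch point.

Denominator factor (φ**2 + 6*φ - 4/3): discriminant 124/3, real irrational roots -3 + (1/3)*sqrt(93) and -3 - (1/3)*sqrt(93); poles of order 1, moduli -3 + (1/3)*sqrt(93) and 3 + (1/3)*sqrt(93).
Branch term (-7/5)*sqrt(1 - φ/(5/2)): its argument vanishes at φ = 5/2, a square-root branch point, modulus 5/2.
The radius of convergence is the smallest modulus among the singular points: -3 + (1/3)*sqrt(93).
The branch term is analytic at -3 - (1/3)*sqrt(93) and contributes nothing to the residue; only the rational part matters.
The factor φ**2 + 6*φ - 4/3 splits as (φ - a)(φ - a') with a = -3 - (1/3)*sqrt(93), a' = -3 + (1/3)*sqrt(93). At the order-1 pole a set g(φ) = (φ - a)*(rational part) = [25*φ/18 + 6/17] / (φ - a').
Simple pole: residue = g(a) at a = -3 - (1/3)*sqrt(93), which is 25/36 + (389/6324)*sqrt(93).
The branch term is analytic at -3 + (1/3)*sqrt(93) and contributes nothing to the residue; only the rational part matters.
The factor φ**2 + 6*φ - 4/3 splits as (φ - a)(φ - a') with a = -3 + (1/3)*sqrt(93), a' = -3 - (1/3)*sqrt(93). At the order-1 pole a set g(φ) = (φ - a)*(rational part) = [25*φ/18 + 6/17] / (φ - a').
Simple pole: residue = g(a) at a = -3 + (1/3)*sqrt(93), which is 25/36 - (389/6324)*sqrt(93).
List the singular points by increasing real part (a conjugate pair: the negative imaginary part first).


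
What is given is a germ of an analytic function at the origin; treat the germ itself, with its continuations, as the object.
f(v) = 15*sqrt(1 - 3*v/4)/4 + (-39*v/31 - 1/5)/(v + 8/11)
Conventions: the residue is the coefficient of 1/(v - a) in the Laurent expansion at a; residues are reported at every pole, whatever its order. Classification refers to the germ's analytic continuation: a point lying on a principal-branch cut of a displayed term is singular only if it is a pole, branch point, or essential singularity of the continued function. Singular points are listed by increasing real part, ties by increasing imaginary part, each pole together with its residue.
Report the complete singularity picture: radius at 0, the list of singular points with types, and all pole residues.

Radius of convergence at 0: 8/11.
At -8/11: a pole of order 1; residue 1219/1705.
At 4/3: an algebraic (square-root) branch point.

Denominator factor (v + 8/11): pole of order 1 at -8/11, modulus 8/11.
Branch term (15/4)*sqrt(1 - v/(4/3)): its argument vanishes at v = 4/3, a square-root branch point, modulus 4/3.
The radius of convergence is the smallest modulus among the singular points: 8/11.
The branch term is analytic at -8/11 and contributes nothing to the residue; only the rational part matters.
At the order-1 pole -8/11 set g(v) = (v - (-8/11))*(rational part) = -39*v/31 - 1/5.
Simple pole: residue = g(a) at a = -8/11, which is 1219/1705.
List the singular points by increasing real part (a conjugate pair: the negative imaginary part first).


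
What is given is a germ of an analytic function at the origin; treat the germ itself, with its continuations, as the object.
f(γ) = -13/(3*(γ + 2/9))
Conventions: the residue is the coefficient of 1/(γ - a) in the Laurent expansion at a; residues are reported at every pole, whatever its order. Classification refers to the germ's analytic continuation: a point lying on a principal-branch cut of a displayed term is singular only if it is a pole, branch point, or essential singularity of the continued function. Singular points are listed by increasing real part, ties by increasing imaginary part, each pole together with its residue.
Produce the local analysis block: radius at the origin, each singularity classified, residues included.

Radius of convergence at 0: 2/9.
At -2/9: a pole of order 1; residue -13/3.

Denominator factor (γ + 2/9): pole of order 1 at -2/9, modulus 2/9.
The radius of convergence is the smallest modulus among the singular points: 2/9.
At the order-1 pole -2/9 set g(γ) = (γ - (-2/9))*f(γ) = -13/3.
Simple pole: residue = g(a) at a = -2/9, which is -13/3.


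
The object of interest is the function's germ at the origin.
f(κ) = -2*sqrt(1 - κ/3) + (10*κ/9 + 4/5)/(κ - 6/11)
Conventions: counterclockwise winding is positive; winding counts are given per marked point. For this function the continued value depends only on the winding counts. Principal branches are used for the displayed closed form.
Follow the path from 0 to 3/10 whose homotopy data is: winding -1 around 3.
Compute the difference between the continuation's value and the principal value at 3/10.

The rational part is single-valued and drops out of the difference; each branch term changes only by its own monodromy.
(-2)*sqrt(1 - κ/(3)): winding -1 is odd, the square root flips sign, contributing -2*(-2)*sqrt(1 - (3/10)/(3)) = -2*(-2)*sqrt(9/10) = (6/5)*sqrt(10).
Summing the contributions at κ = 3/10 gives (6/5)*sqrt(10).

Continued minus principal equals (6/5)*sqrt(10).


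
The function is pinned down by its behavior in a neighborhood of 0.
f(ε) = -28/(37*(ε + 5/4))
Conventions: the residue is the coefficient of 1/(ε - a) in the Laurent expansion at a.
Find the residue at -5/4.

The residue is -28/37.

At the order-1 pole -5/4 set g(ε) = (ε - (-5/4))*f(ε) = -28/37.
Simple pole: residue = g(a) at a = -5/4, which is -28/37.


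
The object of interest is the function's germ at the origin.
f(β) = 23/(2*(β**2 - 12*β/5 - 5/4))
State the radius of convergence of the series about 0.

Denominator factor (β**2 - 12*β/5 - 5/4): discriminant 269/25, real irrational roots 6/5 + (1/10)*sqrt(269) and 6/5 - (1/10)*sqrt(269); poles of order 1, moduli 6/5 + (1/10)*sqrt(269) and -6/5 + (1/10)*sqrt(269).
The radius of convergence is the smallest modulus among the singular points: -6/5 + (1/10)*sqrt(269).

The radius of convergence is -6/5 + (1/10)*sqrt(269).


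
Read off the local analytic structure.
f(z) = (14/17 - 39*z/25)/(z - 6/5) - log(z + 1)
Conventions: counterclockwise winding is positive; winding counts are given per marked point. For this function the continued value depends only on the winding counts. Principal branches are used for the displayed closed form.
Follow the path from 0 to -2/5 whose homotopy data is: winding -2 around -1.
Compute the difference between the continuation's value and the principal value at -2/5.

Continued minus principal equals (4)*pi*i.

The rational part is single-valued and drops out of the difference; each branch term changes only by its own monodromy.
(-1)*log(1 - z/(-1)): each positive loop around -1 adds 2*pi*i to the log, so winding -2 contributes (-1)*(-2)*2*pi*i = (4)*pi*i.
Summing the contributions at z = -2/5 gives (4)*pi*i.


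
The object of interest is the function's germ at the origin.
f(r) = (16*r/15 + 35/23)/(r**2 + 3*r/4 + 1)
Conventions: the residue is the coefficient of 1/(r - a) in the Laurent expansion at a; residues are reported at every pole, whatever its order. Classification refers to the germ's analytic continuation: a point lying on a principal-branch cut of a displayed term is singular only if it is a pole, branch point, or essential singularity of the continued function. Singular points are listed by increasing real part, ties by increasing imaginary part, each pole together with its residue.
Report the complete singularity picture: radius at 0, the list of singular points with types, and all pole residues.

Radius of convergence at 0: 1.
At (-3/8) - ((1/8)*sqrt(55))*i: a pole of order 1; residue (8/15) + ((516/6325)*sqrt(55))*i.
At (-3/8) + ((1/8)*sqrt(55))*i: a pole of order 1; residue (8/15) - ((516/6325)*sqrt(55))*i.

Denominator factor (r**2 + 3*r/4 + 1): discriminant -55/16, complex-conjugate roots (-3/8) + ((1/8)*sqrt(55))*i and (-3/8) - ((1/8)*sqrt(55))*i; poles of order 1, moduli 1 and 1.
The radius of convergence is the smallest modulus among the singular points: 1.
The factor r**2 + 3*r/4 + 1 splits as (r - a)(r - a') with a = (-3/8) - ((1/8)*sqrt(55))*i, a' = (-3/8) + ((1/8)*sqrt(55))*i. At the order-1 pole a set g(r) = (r - a)*f(r) = [16*r/15 + 35/23] / (r - a').
Simple pole: residue = g(a) at a = (-3/8) - ((1/8)*sqrt(55))*i, which is (8/15) + ((516/6325)*sqrt(55))*i.
The factor r**2 + 3*r/4 + 1 splits as (r - a)(r - a') with a = (-3/8) + ((1/8)*sqrt(55))*i, a' = (-3/8) - ((1/8)*sqrt(55))*i. At the order-1 pole a set g(r) = (r - a)*f(r) = [16*r/15 + 35/23] / (r - a').
Simple pole: residue = g(a) at a = (-3/8) + ((1/8)*sqrt(55))*i, which is (8/15) - ((516/6325)*sqrt(55))*i.
List the singular points by increasing real part (a conjugate pair: the negative imaginary part first).


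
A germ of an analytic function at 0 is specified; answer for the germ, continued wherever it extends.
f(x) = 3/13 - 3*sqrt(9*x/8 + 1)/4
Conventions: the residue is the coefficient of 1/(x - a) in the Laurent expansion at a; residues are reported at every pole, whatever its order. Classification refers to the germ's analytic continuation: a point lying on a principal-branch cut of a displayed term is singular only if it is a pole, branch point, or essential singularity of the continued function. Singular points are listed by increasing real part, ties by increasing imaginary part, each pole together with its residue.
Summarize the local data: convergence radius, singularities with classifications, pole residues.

Branch term (-3/4)*sqrt(1 - x/(-8/9)): its argument vanishes at x = -8/9, a square-root branch point, modulus 8/9.
The radius of convergence is the smallest modulus among the singular points: 8/9.

Radius of convergence at 0: 8/9.
At -8/9: an algebraic (square-root) branch point.


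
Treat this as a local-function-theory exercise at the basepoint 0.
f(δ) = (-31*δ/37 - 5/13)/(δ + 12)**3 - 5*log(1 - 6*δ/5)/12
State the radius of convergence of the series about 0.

The radius of convergence is 5/6.

Denominator factor (δ + 12)^3: pole of order 3 at -12, modulus 12.
Branch term (-5/12)*log(1 - δ/(5/6)): its argument vanishes at δ = 5/6, a logarithmic branch point, modulus 5/6.
The radius of convergence is the smallest modulus among the singular points: 5/6.


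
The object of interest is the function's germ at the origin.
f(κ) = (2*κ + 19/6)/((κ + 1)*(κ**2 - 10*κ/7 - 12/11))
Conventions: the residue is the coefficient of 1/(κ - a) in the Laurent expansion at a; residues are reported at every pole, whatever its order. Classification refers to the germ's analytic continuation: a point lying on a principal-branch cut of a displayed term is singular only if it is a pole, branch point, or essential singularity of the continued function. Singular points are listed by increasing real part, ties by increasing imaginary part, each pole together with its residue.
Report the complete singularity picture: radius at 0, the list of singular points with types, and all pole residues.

Radius of convergence at 0: -5/7 + (1/77)*sqrt(9493).
At -1: a pole of order 1; residue 539/618.
At 5/7 - (1/77)*sqrt(9493): a pole of order 1; residue -539/1236 - (1260/88889)*sqrt(9493).
At 5/7 + (1/77)*sqrt(9493): a pole of order 1; residue -539/1236 + (1260/88889)*sqrt(9493).


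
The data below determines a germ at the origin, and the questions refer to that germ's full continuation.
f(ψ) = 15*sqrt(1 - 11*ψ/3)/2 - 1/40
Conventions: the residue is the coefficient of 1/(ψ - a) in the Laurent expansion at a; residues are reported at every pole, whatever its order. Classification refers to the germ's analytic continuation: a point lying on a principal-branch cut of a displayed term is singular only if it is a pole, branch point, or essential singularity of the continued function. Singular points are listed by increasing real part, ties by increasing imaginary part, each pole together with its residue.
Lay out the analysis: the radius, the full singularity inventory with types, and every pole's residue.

Radius of convergence at 0: 3/11.
At 3/11: an algebraic (square-root) branch point.

Branch term (15/2)*sqrt(1 - ψ/(3/11)): its argument vanishes at ψ = 3/11, a square-root branch point, modulus 3/11.
The radius of convergence is the smallest modulus among the singular points: 3/11.


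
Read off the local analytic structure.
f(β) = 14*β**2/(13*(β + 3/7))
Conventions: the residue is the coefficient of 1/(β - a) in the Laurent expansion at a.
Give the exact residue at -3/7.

The residue is 18/91.

At the order-1 pole -3/7 set g(β) = (β - (-3/7))*f(β) = 14*β**2/13.
Simple pole: residue = g(a) at a = -3/7, which is 18/91.


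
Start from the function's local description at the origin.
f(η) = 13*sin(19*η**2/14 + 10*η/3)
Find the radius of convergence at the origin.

The radius of convergence is infinite.

The factor -sin(19*η**2/14 + 10*η/3) is entire and contributes no finite singular point.
The polynomial part has no poles.
No finite singular points: the Taylor series at 0 converges everywhere.


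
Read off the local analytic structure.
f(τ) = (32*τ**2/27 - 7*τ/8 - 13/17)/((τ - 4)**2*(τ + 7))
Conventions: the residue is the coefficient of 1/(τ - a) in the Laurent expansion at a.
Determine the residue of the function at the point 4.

At the order-2 pole 4 set g(τ) = (τ - (4))^2*f(τ) = (32*τ**2/27 - 7*τ/8 - 13/17)/(τ + 7).
Order-2 pole: residue = g'(a); g'(4) = 32629/49368, so the residue is 32629/49368.

The residue is 32629/49368.


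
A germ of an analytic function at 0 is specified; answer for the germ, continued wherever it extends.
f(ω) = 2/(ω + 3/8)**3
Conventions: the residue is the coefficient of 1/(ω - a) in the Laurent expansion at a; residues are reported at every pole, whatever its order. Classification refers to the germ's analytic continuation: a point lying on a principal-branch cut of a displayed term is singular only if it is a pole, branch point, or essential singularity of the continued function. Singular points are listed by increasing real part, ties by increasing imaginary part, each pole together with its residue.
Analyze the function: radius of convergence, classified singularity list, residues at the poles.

Denominator factor (ω + 3/8)^3: pole of order 3 at -3/8, modulus 3/8.
The radius of convergence is the smallest modulus among the singular points: 3/8.
At the order-3 pole -3/8 set g(ω) = (ω - (-3/8))^3*f(ω) = 2.
Order-3 pole: residue = g''(a)/2; g''(-3/8) = 0, so the residue is 0.

Radius of convergence at 0: 3/8.
At -3/8: a pole of order 3; residue 0.


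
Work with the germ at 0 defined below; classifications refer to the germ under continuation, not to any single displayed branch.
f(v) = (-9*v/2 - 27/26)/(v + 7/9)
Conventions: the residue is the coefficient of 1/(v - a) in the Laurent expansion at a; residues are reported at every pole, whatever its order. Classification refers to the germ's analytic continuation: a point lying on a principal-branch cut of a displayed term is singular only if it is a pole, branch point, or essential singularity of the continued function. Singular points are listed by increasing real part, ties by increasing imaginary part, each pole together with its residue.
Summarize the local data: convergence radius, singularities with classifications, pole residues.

Radius of convergence at 0: 7/9.
At -7/9: a pole of order 1; residue 32/13.

Denominator factor (v + 7/9): pole of order 1 at -7/9, modulus 7/9.
The radius of convergence is the smallest modulus among the singular points: 7/9.
At the order-1 pole -7/9 set g(v) = (v - (-7/9))*f(v) = -9*v/2 - 27/26.
Simple pole: residue = g(a) at a = -7/9, which is 32/13.


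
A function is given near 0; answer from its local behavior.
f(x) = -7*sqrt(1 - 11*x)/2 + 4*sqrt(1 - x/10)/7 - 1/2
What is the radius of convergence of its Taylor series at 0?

Branch term (4/7)*sqrt(1 - x/(10)): its argument vanishes at x = 10, a square-root branch point, modulus 10.
Branch term (-7/2)*sqrt(1 - x/(1/11)): its argument vanishes at x = 1/11, a square-root branch point, modulus 1/11.
The radius of convergence is the smallest modulus among the singular points: 1/11.

The radius of convergence is 1/11.
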